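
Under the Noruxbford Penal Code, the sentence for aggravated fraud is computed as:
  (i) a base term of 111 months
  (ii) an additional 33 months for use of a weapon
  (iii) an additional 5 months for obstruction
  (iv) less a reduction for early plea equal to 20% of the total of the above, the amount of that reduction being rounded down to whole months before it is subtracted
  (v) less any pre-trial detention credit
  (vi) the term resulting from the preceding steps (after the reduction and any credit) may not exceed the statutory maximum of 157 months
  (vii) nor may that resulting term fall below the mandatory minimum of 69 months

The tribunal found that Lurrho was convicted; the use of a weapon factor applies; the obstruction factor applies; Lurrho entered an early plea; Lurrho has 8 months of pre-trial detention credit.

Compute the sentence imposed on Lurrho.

Use of a weapon enhancement: +33 months
Obstruction enhancement: +5 months
Adjusted term: 111 months + 33 months + 5 months = 149 months
Early plea reduction: 20% of 149 months = 29 months (rounded down)
After reduction: 149 − 29 = 120 months
Less pre-trial detention credit: 120 months − 8 months = 112 months
Cap at 157 months: 112 months is within the cap, no reduction.
Minimum 69 months: 112 months meets the minimum, no increase.

Sentence: 112 months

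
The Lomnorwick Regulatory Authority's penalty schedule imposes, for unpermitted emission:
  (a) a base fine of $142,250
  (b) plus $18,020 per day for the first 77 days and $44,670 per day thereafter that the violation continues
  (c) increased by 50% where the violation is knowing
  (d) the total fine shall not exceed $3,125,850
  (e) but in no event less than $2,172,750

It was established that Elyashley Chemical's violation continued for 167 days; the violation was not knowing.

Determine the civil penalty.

First 77 days: 77 × $18,020 = $1,387,540
Remaining days: (167 − 77) × $44,670 = $4,020,300
Per-day component: $1,387,540 + $4,020,300 = $5,407,840
Base plus per-day: $142,250 + $5,407,840 = $5,550,090
The violation was not knowing: no 50% increase.
Cap at $3,125,850: $5,550,090 exceeds the cap → $3,125,850
Minimum $2,172,750: $3,125,850 meets the minimum, no increase.

$3,125,850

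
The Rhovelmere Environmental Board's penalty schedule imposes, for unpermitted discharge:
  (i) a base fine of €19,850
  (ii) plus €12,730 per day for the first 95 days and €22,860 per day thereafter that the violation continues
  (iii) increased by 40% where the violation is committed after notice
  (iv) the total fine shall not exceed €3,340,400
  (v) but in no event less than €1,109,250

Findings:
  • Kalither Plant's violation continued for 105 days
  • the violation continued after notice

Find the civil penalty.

€2,040,920

First 95 days: 95 × €12,730 = €1,209,350
Remaining days: (105 − 95) × €22,860 = €228,600
Per-day component: €1,209,350 + €228,600 = €1,437,950
Base plus per-day: €19,850 + €1,437,950 = €1,457,800
Enhancement: 40% of €1,457,800 = €583,120
Enhanced fine: €1,457,800 + €583,120 = €2,040,920
Cap at €3,340,400: €2,040,920 is within the cap, no reduction.
Minimum €1,109,250: €2,040,920 meets the minimum, no increase.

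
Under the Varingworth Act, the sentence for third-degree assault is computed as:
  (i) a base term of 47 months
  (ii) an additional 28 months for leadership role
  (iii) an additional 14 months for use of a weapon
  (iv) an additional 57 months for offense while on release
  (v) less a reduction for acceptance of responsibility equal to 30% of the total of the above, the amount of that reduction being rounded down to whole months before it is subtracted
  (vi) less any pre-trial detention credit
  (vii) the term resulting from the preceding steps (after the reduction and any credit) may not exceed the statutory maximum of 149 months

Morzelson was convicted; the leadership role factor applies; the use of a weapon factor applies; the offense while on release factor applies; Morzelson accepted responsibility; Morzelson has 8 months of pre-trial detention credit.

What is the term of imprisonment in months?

Leadership role enhancement: +28 months
Use of a weapon enhancement: +14 months
Offense while on release enhancement: +57 months
Adjusted term: 47 months + 28 months + 14 months + 57 months = 146 months
Acceptance of responsibility reduction: 30% of 146 months = 43 months (rounded down)
After reduction: 146 − 43 = 103 months
Less pre-trial detention credit: 103 months − 8 months = 95 months
Cap at 149 months: 95 months is within the cap, no reduction.

95 months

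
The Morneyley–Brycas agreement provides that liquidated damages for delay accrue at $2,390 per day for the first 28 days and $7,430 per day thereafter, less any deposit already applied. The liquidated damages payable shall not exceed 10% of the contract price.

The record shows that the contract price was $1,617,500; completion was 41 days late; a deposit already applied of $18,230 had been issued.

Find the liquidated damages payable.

First 28 days: 28 × $2,390 = $66,920
Remaining days: (41 − 28) × $7,430 = $96,590
Accrued per-day damages: $66,920 + $96,590 = $163,510
Less deposit already applied: $163,510 − $18,230 = $145,280
Cap: 10% of $1,617,500 = $161,750
Cap at $161,750: $145,280 is within the cap, no reduction.

$145,280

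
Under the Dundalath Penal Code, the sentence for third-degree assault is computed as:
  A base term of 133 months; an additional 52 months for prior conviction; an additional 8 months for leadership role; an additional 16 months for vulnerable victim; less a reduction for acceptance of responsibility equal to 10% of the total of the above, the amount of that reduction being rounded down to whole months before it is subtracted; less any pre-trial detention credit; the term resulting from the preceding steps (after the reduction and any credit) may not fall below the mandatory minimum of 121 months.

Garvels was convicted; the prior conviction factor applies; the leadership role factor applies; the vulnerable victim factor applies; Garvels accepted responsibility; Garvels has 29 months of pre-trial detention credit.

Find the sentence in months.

Prior conviction enhancement: +52 months
Leadership role enhancement: +8 months
Vulnerable victim enhancement: +16 months
Adjusted term: 133 months + 52 months + 8 months + 16 months = 209 months
Acceptance of responsibility reduction: 10% of 209 months = 20 months (rounded down)
After reduction: 209 − 20 = 189 months
Less pre-trial detention credit: 189 months − 29 months = 160 months
Minimum 121 months: 160 months meets the minimum, no increase.

Sentence: 160 months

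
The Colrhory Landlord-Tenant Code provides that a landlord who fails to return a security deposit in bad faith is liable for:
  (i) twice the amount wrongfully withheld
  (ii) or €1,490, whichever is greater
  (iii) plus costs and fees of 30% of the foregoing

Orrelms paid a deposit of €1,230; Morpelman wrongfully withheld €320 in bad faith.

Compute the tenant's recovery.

€1,937

Doubled: 2 × €320 = €640
Minimum €1,490: €640 is below the minimum → €1,490
Costs and fees: 30% of €1,490 = €447
Total recovery: €1,490 + €447 = €1,937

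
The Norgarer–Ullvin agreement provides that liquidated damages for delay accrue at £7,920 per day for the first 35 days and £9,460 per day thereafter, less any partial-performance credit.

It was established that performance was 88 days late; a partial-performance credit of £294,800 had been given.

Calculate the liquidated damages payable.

Liquidated damages: £483,780

First 35 days: 35 × £7,920 = £277,200
Remaining days: (88 − 35) × £9,460 = £501,380
Accrued per-day damages: £277,200 + £501,380 = £778,580
Less partial-performance credit: £778,580 − £294,800 = £483,780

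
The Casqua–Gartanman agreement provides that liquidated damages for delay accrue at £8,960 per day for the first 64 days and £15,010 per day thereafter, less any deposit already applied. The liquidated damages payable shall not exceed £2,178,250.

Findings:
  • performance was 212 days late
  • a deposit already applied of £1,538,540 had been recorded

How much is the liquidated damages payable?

£1,256,380

First 64 days: 64 × £8,960 = £573,440
Remaining days: (212 − 64) × £15,010 = £2,221,480
Accrued per-day damages: £573,440 + £2,221,480 = £2,794,920
Less deposit already applied: £2,794,920 − £1,538,540 = £1,256,380
Cap at £2,178,250: £1,256,380 is within the cap, no reduction.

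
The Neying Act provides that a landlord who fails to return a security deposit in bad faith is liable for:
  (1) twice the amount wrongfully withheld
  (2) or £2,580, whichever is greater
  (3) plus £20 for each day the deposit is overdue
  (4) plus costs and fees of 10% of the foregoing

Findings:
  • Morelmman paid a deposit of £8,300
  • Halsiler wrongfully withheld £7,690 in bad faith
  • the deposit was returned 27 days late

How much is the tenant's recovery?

£17,512

Doubled: 2 × £7,690 = £15,380
Minimum £2,580: £15,380 meets the minimum, no increase.
Late-return penalty: 27 × £20 = £540
Damages plus late penalty: £15,380 + £540 = £15,920
Costs and fees: 10% of £15,920 = £1,592
Total recovery: £15,920 + £1,592 = £17,512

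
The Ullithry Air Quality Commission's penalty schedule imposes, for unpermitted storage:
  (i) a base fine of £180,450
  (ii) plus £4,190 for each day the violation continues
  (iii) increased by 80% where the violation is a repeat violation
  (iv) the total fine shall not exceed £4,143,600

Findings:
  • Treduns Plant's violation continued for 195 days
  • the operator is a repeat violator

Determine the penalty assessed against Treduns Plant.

Civil penalty: £1,795,500

Per-day component: 195 × £4,190 = £817,050
Base plus per-day: £180,450 + £817,050 = £997,500
Enhancement: 80% of £997,500 = £798,000
Enhanced fine: £997,500 + £798,000 = £1,795,500
Cap at £4,143,600: £1,795,500 is within the cap, no reduction.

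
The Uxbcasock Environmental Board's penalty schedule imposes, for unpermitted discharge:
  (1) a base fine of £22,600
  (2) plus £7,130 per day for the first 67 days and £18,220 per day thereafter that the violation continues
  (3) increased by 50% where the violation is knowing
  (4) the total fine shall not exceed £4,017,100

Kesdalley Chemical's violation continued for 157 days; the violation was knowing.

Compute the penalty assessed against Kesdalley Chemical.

First 67 days: 67 × £7,130 = £477,710
Remaining days: (157 − 67) × £18,220 = £1,639,800
Per-day component: £477,710 + £1,639,800 = £2,117,510
Base plus per-day: £22,600 + £2,117,510 = £2,140,110
Enhancement: 50% of £2,140,110 = £1,070,055
Enhanced fine: £2,140,110 + £1,070,055 = £3,210,165
Cap at £4,017,100: £3,210,165 is within the cap, no reduction.

£3,210,165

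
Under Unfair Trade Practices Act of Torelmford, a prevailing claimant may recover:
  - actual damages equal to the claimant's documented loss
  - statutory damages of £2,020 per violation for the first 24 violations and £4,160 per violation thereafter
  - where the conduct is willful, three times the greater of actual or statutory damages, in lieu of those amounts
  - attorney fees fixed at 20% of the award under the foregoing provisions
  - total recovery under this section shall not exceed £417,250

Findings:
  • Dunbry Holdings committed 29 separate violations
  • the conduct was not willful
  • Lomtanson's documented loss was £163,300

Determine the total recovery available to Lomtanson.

£279,096

First 24 violations: 24 × £2,020 = £48,480
Remaining violations: (29 − 24) × £4,160 = £20,800
Statutory damages: £48,480 + £20,800 = £69,280
Conduct not willful: the in-lieu enhancement does not apply.
Actual plus statutory damages: £163,300 + £69,280 = £232,580
Attorney fees: 20% of £232,580 = £46,516
Total before cap: £232,580 + £46,516 = £279,096
Cap at £417,250: £279,096 is within the cap, no reduction.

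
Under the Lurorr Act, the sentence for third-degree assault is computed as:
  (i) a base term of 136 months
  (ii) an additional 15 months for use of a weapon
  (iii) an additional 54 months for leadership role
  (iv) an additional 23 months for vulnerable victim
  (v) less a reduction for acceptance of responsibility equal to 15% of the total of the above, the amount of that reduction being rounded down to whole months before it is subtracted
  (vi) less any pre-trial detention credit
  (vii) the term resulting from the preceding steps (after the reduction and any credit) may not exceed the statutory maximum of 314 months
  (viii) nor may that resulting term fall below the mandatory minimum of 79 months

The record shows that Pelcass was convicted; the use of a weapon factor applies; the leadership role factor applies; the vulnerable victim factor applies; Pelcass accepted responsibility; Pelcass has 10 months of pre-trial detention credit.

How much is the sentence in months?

184 months

Use of a weapon enhancement: +15 months
Leadership role enhancement: +54 months
Vulnerable victim enhancement: +23 months
Adjusted term: 136 months + 15 months + 54 months + 23 months = 228 months
Acceptance of responsibility reduction: 15% of 228 months = 34 months (rounded down)
After reduction: 228 − 34 = 194 months
Less pre-trial detention credit: 194 months − 10 months = 184 months
Cap at 314 months: 184 months is within the cap, no reduction.
Minimum 79 months: 184 months meets the minimum, no increase.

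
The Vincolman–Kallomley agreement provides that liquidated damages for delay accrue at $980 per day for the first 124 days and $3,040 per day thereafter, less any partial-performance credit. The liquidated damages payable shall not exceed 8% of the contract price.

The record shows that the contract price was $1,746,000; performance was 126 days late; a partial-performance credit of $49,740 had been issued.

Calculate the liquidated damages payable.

$77,860

First 124 days: 124 × $980 = $121,520
Remaining days: (126 − 124) × $3,040 = $6,080
Accrued per-day damages: $121,520 + $6,080 = $127,600
Less partial-performance credit: $127,600 − $49,740 = $77,860
Cap: 8% of $1,746,000 = $139,680
Cap at $139,680: $77,860 is within the cap, no reduction.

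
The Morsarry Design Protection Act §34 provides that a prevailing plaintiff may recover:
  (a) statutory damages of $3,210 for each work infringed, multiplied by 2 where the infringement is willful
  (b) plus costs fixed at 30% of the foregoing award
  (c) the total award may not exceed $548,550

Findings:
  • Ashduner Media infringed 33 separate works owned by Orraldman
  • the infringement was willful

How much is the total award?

Statutory damages: 33 × $3,210 = $105,930
Doubled: 2 × $105,930 = $211,860
Costs: 30% of $211,860 = $63,558
Award plus costs: $211,860 + $63,558 = $275,418
Cap at $548,550: $275,418 is within the cap, no reduction.

$275,418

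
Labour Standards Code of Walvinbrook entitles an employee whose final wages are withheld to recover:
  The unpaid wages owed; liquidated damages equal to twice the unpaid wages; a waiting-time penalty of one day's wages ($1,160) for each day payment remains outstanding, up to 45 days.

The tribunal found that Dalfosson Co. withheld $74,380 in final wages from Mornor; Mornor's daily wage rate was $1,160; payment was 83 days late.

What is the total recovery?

Doubled: 2 × $74,380 = $148,760
Penalty days: min(83, 45) = 45
Waiting-time penalty: 45 × $1,160 = $52,200
Total award: $74,380 + $148,760 + $52,200 = $275,340

$275,340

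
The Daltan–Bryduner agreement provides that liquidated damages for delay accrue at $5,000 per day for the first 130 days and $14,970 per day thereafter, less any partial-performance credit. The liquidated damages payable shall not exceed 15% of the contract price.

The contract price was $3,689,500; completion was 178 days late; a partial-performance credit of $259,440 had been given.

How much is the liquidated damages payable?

First 130 days: 130 × $5,000 = $650,000
Remaining days: (178 − 130) × $14,970 = $718,560
Accrued per-day damages: $650,000 + $718,560 = $1,368,560
Less partial-performance credit: $1,368,560 − $259,440 = $1,109,120
Cap: 15% of $3,689,500 = $553,425
Cap at $553,425: $1,109,120 exceeds the cap → $553,425

Liquidated damages: $553,425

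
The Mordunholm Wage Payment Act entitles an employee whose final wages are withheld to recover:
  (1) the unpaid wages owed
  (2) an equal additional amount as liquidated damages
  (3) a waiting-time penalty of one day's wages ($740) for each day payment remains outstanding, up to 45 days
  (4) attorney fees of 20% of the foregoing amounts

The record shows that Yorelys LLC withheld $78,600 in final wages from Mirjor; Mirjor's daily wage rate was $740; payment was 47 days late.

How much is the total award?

Liquidated damages (equal amount): $78,600
Penalty days: min(47, 45) = 45
Waiting-time penalty: 45 × $740 = $33,300
Subtotal: $78,600 + $78,600 + $33,300 = $190,500
Attorney fees: 20% of $190,500 = $38,100
Total award: $190,500 + $38,100 = $228,600

$228,600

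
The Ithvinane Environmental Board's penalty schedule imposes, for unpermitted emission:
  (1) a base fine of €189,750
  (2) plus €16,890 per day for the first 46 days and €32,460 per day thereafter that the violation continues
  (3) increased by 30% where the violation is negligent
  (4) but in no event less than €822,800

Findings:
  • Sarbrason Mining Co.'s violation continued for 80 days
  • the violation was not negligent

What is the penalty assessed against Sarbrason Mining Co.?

First 46 days: 46 × €16,890 = €776,940
Remaining days: (80 − 46) × €32,460 = €1,103,640
Per-day component: €776,940 + €1,103,640 = €1,880,580
Base plus per-day: €189,750 + €1,880,580 = €2,070,330
The violation was not negligent: no 30% increase.
Minimum €822,800: €2,070,330 meets the minimum, no increase.

€2,070,330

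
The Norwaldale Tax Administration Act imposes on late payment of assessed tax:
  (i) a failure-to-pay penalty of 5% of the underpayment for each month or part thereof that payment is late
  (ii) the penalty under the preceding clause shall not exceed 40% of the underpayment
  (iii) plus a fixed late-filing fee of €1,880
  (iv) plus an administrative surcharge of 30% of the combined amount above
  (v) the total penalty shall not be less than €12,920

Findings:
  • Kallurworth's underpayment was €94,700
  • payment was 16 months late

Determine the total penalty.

€51,688

Accrued rate: 5% × 16 = 80%, capped at 40% → 40%
Failure-to-pay penalty: 40% of €94,700 = €37,880
Penalty before surcharge: €37,880 + €1,880 = €39,760
Administrative surcharge: 30% of €39,760 = €11,928
Total penalty: €39,760 + €11,928 = €51,688
Minimum €12,920: €51,688 meets the minimum, no increase.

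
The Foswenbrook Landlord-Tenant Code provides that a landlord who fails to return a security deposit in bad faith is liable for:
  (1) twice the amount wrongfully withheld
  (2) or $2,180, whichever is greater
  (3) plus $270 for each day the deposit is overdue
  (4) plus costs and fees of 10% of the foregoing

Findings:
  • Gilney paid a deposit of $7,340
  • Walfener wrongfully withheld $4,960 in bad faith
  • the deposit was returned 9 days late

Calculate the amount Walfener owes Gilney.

Doubled: 2 × $4,960 = $9,920
Minimum $2,180: $9,920 meets the minimum, no increase.
Late-return penalty: 9 × $270 = $2,430
Damages plus late penalty: $9,920 + $2,430 = $12,350
Costs and fees: 10% of $12,350 = $1,235
Total recovery: $12,350 + $1,235 = $13,585

Recovery: $13,585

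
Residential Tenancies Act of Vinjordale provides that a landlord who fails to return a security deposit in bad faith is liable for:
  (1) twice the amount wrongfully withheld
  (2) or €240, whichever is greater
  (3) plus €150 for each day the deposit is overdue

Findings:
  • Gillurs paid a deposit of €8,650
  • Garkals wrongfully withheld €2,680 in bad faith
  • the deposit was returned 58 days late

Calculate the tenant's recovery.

Recovery: €14,060

Doubled: 2 × €2,680 = €5,360
Minimum €240: €5,360 meets the minimum, no increase.
Late-return penalty: 58 × €150 = €8,700
Damages plus late penalty: €5,360 + €8,700 = €14,060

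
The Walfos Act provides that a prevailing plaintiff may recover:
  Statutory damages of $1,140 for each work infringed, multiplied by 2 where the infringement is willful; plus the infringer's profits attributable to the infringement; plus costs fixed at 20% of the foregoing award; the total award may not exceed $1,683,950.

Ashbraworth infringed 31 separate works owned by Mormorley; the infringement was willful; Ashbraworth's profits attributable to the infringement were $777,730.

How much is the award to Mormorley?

$1,018,092

Statutory damages: 31 × $1,140 = $35,340
Doubled: 2 × $35,340 = $70,680
Combined award: $70,680 + $777,730 = $848,410
Costs: 20% of $848,410 = $169,682
Award plus costs: $848,410 + $169,682 = $1,018,092
Cap at $1,683,950: $1,018,092 is within the cap, no reduction.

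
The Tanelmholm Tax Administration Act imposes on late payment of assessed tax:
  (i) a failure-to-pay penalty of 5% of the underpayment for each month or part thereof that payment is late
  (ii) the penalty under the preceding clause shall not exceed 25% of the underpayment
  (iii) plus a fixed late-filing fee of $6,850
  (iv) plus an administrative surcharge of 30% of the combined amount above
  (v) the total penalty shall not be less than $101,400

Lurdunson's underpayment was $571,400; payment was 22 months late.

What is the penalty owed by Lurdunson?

Penalty: $194,610

Accrued rate: 5% × 22 = 110%, capped at 25% → 25%
Failure-to-pay penalty: 25% of $571,400 = $142,850
Penalty before surcharge: $142,850 + $6,850 = $149,700
Administrative surcharge: 30% of $149,700 = $44,910
Total penalty: $149,700 + $44,910 = $194,610
Minimum $101,400: $194,610 meets the minimum, no increase.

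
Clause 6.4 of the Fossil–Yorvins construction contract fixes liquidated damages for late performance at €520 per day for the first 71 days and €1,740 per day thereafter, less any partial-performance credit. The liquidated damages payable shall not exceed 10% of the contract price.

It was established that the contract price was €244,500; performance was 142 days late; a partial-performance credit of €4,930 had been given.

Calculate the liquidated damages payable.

First 71 days: 71 × €520 = €36,920
Remaining days: (142 − 71) × €1,740 = €123,540
Accrued per-day damages: €36,920 + €123,540 = €160,460
Less partial-performance credit: €160,460 − €4,930 = €155,530
Cap: 10% of €244,500 = €24,450
Cap at €24,450: €155,530 exceeds the cap → €24,450

€24,450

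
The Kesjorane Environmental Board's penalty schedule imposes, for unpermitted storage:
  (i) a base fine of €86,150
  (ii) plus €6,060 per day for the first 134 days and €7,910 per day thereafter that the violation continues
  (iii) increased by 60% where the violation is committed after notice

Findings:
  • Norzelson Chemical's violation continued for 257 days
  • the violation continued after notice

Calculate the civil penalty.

Civil penalty: €2,993,792

First 134 days: 134 × €6,060 = €812,040
Remaining days: (257 − 134) × €7,910 = €972,930
Per-day component: €812,040 + €972,930 = €1,784,970
Base plus per-day: €86,150 + €1,784,970 = €1,871,120
Enhancement: 60% of €1,871,120 = €1,122,672
Enhanced fine: €1,871,120 + €1,122,672 = €2,993,792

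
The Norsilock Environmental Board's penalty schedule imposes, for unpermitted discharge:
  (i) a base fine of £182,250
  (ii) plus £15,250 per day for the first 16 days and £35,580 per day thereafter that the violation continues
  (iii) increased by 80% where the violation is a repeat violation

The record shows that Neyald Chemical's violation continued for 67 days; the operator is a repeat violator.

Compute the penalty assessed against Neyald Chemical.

First 16 days: 16 × £15,250 = £244,000
Remaining days: (67 − 16) × £35,580 = £1,814,580
Per-day component: £244,000 + £1,814,580 = £2,058,580
Base plus per-day: £182,250 + £2,058,580 = £2,240,830
Enhancement: 80% of £2,240,830 = £1,792,664
Enhanced fine: £2,240,830 + £1,792,664 = £4,033,494

£4,033,494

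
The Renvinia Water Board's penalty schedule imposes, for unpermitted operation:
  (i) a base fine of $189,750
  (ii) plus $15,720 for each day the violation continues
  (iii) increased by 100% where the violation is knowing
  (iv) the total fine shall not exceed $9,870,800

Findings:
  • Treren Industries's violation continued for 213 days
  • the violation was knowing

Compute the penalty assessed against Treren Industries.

$7,076,220

Per-day component: 213 × $15,720 = $3,348,360
Base plus per-day: $189,750 + $3,348,360 = $3,538,110
Enhancement: 100% of $3,538,110 = $3,538,110
Enhanced fine: $3,538,110 + $3,538,110 = $7,076,220
Cap at $9,870,800: $7,076,220 is within the cap, no reduction.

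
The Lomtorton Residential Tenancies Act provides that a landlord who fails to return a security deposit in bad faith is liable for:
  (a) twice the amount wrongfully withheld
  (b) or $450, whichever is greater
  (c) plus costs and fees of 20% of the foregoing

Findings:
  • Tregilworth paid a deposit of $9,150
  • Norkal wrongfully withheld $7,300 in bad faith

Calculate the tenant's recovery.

$17,520

Doubled: 2 × $7,300 = $14,600
Minimum $450: $14,600 meets the minimum, no increase.
Costs and fees: 20% of $14,600 = $2,920
Total recovery: $14,600 + $2,920 = $17,520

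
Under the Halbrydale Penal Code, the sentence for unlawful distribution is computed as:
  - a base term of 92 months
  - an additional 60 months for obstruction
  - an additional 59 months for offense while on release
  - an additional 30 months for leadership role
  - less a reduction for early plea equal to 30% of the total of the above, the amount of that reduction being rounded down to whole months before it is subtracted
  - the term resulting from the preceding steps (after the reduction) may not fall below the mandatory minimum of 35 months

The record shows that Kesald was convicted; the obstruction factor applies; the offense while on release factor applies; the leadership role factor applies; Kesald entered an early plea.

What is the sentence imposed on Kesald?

Sentence: 169 months

Obstruction enhancement: +60 months
Offense while on release enhancement: +59 months
Leadership role enhancement: +30 months
Adjusted term: 92 months + 60 months + 59 months + 30 months = 241 months
Early plea reduction: 30% of 241 months = 72 months (rounded down)
After reduction: 241 − 72 = 169 months
Minimum 35 months: 169 months meets the minimum, no increase.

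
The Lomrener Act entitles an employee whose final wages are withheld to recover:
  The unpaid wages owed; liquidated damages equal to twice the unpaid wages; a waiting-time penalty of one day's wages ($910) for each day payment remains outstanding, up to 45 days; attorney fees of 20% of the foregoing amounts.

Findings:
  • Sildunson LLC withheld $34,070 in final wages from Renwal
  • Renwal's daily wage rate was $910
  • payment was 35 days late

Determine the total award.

Doubled: 2 × $34,070 = $68,140
Penalty days: min(35, 45) = 35
Waiting-time penalty: 35 × $910 = $31,850
Subtotal: $34,070 + $68,140 + $31,850 = $134,060
Attorney fees: 20% of $134,060 = $26,812
Total award: $134,060 + $26,812 = $160,872

$160,872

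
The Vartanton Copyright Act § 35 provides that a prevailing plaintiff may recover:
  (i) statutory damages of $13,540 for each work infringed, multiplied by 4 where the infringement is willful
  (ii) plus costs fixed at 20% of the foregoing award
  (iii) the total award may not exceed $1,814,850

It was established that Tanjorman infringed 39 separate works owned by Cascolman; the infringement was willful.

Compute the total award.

Statutory damages: 39 × $13,540 = $528,060
Multiplied by 4: 4 × $528,060 = $2,112,240
Costs: 20% of $2,112,240 = $422,448
Award plus costs: $2,112,240 + $422,448 = $2,534,688
Cap at $1,814,850: $2,534,688 exceeds the cap → $1,814,850

$1,814,850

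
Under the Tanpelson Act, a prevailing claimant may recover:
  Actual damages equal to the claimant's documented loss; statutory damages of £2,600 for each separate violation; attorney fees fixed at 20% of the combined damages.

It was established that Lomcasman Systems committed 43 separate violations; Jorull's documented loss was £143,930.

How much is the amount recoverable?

£306,876

Statutory damages: 43 × £2,600 = £111,800
Combined damages: £143,930 + £111,800 = £255,730
Attorney fees: 20% of £255,730 = £51,146
Total recovery: £255,730 + £51,146 = £306,876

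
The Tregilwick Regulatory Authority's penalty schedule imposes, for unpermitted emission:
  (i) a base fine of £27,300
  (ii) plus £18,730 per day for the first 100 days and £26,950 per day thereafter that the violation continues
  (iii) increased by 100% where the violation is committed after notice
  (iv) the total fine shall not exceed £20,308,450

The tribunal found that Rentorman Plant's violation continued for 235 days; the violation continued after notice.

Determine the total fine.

First 100 days: 100 × £18,730 = £1,873,000
Remaining days: (235 − 100) × £26,950 = £3,638,250
Per-day component: £1,873,000 + £3,638,250 = £5,511,250
Base plus per-day: £27,300 + £5,511,250 = £5,538,550
Enhancement: 100% of £5,538,550 = £5,538,550
Enhanced fine: £5,538,550 + £5,538,550 = £11,077,100
Cap at £20,308,450: £11,077,100 is within the cap, no reduction.

£11,077,100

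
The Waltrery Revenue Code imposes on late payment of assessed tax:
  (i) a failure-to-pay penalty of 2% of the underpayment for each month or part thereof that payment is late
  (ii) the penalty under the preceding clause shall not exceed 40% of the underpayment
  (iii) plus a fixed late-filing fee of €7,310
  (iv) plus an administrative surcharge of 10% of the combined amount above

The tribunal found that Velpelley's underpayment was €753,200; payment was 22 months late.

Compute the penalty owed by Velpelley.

Accrued rate: 2% × 22 = 44%, capped at 40% → 40%
Failure-to-pay penalty: 40% of €753,200 = €301,280
Penalty before surcharge: €301,280 + €7,310 = €308,590
Administrative surcharge: 10% of €308,590 = €30,859
Total penalty: €308,590 + €30,859 = €339,449

Penalty: €339,449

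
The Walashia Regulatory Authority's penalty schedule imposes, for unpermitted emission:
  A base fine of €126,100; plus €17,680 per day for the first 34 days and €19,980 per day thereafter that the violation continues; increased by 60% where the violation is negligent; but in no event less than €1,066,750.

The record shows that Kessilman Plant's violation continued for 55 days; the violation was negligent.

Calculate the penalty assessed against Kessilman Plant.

First 34 days: 34 × €17,680 = €601,120
Remaining days: (55 − 34) × €19,980 = €419,580
Per-day component: €601,120 + €419,580 = €1,020,700
Base plus per-day: €126,100 + €1,020,700 = €1,146,800
Enhancement: 60% of €1,146,800 = €688,080
Enhanced fine: €1,146,800 + €688,080 = €1,834,880
Minimum €1,066,750: €1,834,880 meets the minimum, no increase.

Civil penalty: €1,834,880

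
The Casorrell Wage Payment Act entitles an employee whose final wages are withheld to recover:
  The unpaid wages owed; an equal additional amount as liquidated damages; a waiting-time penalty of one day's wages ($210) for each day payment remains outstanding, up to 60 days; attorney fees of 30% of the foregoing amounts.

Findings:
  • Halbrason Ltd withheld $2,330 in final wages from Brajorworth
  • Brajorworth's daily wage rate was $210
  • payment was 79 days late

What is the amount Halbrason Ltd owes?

$22,438

Liquidated damages (equal amount): $2,330
Penalty days: min(79, 60) = 60
Waiting-time penalty: 60 × $210 = $12,600
Subtotal: $2,330 + $2,330 + $12,600 = $17,260
Attorney fees: 30% of $17,260 = $5,178
Total award: $17,260 + $5,178 = $22,438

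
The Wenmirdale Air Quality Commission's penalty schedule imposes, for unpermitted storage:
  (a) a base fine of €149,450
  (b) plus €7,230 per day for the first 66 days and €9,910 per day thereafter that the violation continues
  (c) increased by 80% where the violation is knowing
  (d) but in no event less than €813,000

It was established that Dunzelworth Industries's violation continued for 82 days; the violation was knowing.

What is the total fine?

First 66 days: 66 × €7,230 = €477,180
Remaining days: (82 − 66) × €9,910 = €158,560
Per-day component: €477,180 + €158,560 = €635,740
Base plus per-day: €149,450 + €635,740 = €785,190
Enhancement: 80% of €785,190 = €628,152
Enhanced fine: €785,190 + €628,152 = €1,413,342
Minimum €813,000: €1,413,342 meets the minimum, no increase.

€1,413,342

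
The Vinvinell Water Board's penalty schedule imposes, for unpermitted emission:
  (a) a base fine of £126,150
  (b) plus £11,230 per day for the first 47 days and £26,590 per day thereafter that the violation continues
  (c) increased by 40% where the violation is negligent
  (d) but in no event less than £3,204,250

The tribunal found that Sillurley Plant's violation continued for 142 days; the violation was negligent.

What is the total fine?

£4,452,014

First 47 days: 47 × £11,230 = £527,810
Remaining days: (142 − 47) × £26,590 = £2,526,050
Per-day component: £527,810 + £2,526,050 = £3,053,860
Base plus per-day: £126,150 + £3,053,860 = £3,180,010
Enhancement: 40% of £3,180,010 = £1,272,004
Enhanced fine: £3,180,010 + £1,272,004 = £4,452,014
Minimum £3,204,250: £4,452,014 meets the minimum, no increase.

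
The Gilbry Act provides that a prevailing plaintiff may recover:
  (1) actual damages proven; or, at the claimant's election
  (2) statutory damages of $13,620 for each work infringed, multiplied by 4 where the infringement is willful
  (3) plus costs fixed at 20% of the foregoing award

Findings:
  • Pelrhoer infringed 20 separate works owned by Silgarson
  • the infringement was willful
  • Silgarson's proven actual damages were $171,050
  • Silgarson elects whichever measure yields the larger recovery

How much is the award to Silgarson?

$1,307,520

Statutory damages: 20 × $13,620 = $272,400
Multiplied by 4: 4 × $272,400 = $1,089,600
Greater of actual damages ($171,050) or enhanced statutory damages ($1,089,600): $1,089,600
Costs: 20% of $1,089,600 = $217,920
Award plus costs: $1,089,600 + $217,920 = $1,307,520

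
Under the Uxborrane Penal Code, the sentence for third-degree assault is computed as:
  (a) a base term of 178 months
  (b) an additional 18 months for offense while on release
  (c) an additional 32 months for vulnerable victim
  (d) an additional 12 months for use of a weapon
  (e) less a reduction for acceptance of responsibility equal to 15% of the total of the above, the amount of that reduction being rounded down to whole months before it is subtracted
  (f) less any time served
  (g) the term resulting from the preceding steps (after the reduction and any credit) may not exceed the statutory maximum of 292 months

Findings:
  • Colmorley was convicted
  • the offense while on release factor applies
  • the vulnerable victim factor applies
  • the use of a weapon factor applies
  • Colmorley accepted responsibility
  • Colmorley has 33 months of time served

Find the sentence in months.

Sentence: 171 months

Offense while on release enhancement: +18 months
Vulnerable victim enhancement: +32 months
Use of a weapon enhancement: +12 months
Adjusted term: 178 months + 18 months + 32 months + 12 months = 240 months
Acceptance of responsibility reduction: 15% of 240 months = 36 months (rounded down)
After reduction: 240 − 36 = 204 months
Less time served: 204 months − 33 months = 171 months
Cap at 292 months: 171 months is within the cap, no reduction.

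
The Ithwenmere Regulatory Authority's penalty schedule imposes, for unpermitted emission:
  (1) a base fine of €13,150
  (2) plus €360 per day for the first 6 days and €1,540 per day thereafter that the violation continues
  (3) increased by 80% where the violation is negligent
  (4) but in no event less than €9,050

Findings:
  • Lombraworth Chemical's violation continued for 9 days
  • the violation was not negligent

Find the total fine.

First 6 days: 6 × €360 = €2,160
Remaining days: (9 − 6) × €1,540 = €4,620
Per-day component: €2,160 + €4,620 = €6,780
Base plus per-day: €13,150 + €6,780 = €19,930
The violation was not negligent: no 80% increase.
Minimum €9,050: €19,930 meets the minimum, no increase.

€19,930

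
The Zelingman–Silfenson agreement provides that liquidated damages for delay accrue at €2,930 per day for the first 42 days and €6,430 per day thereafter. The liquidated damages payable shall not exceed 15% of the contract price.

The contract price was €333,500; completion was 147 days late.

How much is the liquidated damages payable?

First 42 days: 42 × €2,930 = €123,060
Remaining days: (147 − 42) × €6,430 = €675,150
Accrued per-day damages: €123,060 + €675,150 = €798,210
Cap: 15% of €333,500 = €50,025
Cap at €50,025: €798,210 exceeds the cap → €50,025

€50,025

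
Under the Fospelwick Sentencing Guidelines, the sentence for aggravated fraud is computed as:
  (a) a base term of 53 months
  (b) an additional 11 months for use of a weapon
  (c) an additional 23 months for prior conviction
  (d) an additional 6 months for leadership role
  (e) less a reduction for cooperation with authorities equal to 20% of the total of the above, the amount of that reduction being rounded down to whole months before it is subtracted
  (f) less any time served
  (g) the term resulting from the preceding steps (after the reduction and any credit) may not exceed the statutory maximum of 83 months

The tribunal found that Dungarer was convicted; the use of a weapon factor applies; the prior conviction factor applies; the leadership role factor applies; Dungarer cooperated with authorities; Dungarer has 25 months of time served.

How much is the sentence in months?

50 months

Use of a weapon enhancement: +11 months
Prior conviction enhancement: +23 months
Leadership role enhancement: +6 months
Adjusted term: 53 months + 11 months + 23 months + 6 months = 93 months
Cooperation with authorities reduction: 20% of 93 months = 18 months (rounded down)
After reduction: 93 − 18 = 75 months
Less time served: 75 months − 25 months = 50 months
Cap at 83 months: 50 months is within the cap, no reduction.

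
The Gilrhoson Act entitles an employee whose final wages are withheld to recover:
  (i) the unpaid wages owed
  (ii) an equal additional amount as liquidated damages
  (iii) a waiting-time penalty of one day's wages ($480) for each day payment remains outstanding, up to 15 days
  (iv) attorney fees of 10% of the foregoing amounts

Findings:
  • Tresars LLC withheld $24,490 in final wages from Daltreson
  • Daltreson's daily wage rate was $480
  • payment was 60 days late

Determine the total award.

Liquidated damages (equal amount): $24,490
Penalty days: min(60, 15) = 15
Waiting-time penalty: 15 × $480 = $7,200
Subtotal: $24,490 + $24,490 + $7,200 = $56,180
Attorney fees: 10% of $56,180 = $5,618
Total award: $56,180 + $5,618 = $61,798

$61,798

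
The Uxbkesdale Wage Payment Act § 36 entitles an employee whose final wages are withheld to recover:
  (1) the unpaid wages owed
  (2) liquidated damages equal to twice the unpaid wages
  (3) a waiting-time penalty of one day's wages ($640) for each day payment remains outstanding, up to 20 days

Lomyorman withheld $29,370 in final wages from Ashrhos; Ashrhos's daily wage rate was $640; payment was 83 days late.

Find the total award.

$100,910

Doubled: 2 × $29,370 = $58,740
Penalty days: min(83, 20) = 20
Waiting-time penalty: 20 × $640 = $12,800
Total award: $29,370 + $58,740 + $12,800 = $100,910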